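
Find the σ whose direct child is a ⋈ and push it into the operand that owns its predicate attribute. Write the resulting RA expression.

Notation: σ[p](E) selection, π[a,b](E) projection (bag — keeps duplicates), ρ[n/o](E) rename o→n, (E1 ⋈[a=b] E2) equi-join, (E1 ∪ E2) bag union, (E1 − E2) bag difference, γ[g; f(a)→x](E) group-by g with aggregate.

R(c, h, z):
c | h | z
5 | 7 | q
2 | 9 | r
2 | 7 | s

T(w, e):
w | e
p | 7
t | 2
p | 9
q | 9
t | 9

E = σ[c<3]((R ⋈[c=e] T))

σ filters on c, owned by the left side.
E' = (σ[c<3](R) ⋈[c=e] T)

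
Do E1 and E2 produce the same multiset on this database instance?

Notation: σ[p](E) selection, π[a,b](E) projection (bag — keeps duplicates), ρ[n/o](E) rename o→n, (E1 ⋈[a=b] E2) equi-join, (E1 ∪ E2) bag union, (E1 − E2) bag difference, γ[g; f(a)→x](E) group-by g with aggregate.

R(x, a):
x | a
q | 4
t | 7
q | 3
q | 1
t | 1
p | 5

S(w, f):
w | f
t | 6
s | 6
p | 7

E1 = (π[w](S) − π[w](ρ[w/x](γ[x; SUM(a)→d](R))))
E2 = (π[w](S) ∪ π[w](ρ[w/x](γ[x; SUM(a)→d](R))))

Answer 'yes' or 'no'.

E1 subexpression sizes:
  S → 3
  π[w](S) → 3
  R → 6
  γ[x; SUM(a)→d](R) → 3
  ρ[w/x](γ[x; SUM(a)→d](R)) → 3
  π[w](ρ[w/x](γ[x; SUM(a)→d](R))) → 3
  (π[w](S) − π[w](ρ[w/x](γ[x; SUM(a)→d](R)))) → 1
E2 subexpression sizes:
  S → 3
  π[w](S) → 3
  R → 6
  γ[x; SUM(a)→d](R) → 3
  ρ[w/x](γ[x; SUM(a)→d](R)) → 3
  π[w](ρ[w/x](γ[x; SUM(a)→d](R))) → 3
  (π[w](S) ∪ π[w](ρ[w/x](γ[x; SUM(a)→d](R)))) → 6

E1 result:
w
s
E2 result:
w
p
p
q
s
t
t
Witness: ('q',) appears 0× in E1 but 1× in E2.

no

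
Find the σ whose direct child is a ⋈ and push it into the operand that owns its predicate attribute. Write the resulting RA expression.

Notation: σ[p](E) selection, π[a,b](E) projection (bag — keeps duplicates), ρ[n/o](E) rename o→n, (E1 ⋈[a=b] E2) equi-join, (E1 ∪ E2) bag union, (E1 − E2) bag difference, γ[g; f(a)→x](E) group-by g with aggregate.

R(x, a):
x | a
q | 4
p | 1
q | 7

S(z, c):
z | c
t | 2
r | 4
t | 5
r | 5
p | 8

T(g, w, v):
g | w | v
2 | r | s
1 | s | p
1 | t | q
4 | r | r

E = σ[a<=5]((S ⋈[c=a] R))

σ filters on a, owned by the right side.
E' = (S ⋈[c=a] σ[a<=5](R))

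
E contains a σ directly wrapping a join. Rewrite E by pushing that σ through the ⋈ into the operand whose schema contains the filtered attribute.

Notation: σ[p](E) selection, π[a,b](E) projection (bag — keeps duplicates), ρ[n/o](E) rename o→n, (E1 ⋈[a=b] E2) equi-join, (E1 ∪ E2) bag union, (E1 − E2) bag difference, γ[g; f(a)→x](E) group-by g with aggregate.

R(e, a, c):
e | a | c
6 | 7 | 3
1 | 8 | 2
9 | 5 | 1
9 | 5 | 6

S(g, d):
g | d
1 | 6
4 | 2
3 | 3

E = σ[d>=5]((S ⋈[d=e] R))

σ filters on d, owned by the left side.
E' = (σ[d>=5](S) ⋈[d=e] R)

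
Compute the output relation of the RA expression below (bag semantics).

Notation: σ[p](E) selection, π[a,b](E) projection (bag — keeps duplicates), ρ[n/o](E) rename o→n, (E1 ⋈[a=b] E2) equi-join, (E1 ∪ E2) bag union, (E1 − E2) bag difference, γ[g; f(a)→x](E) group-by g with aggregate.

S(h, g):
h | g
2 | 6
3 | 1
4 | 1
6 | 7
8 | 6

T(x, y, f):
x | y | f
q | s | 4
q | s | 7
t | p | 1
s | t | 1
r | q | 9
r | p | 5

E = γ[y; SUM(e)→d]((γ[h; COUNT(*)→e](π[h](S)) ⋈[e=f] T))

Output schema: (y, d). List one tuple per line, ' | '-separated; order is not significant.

Per-node cardinality:
  S → 5
  π[h](S) → 5
  γ[h; COUNT(*)→e](π[h](S)) → 5
  T → 6
  (γ[h; COUNT(*)→e](π[h](S)) ⋈[e=f] T) → 10
  γ[y; SUM(e)→d]((γ[h; COUNT(*)→e](π[h](S)) ⋈[e=f] T)) → 2

== RESULT ==
y | d
p | 5
t | 5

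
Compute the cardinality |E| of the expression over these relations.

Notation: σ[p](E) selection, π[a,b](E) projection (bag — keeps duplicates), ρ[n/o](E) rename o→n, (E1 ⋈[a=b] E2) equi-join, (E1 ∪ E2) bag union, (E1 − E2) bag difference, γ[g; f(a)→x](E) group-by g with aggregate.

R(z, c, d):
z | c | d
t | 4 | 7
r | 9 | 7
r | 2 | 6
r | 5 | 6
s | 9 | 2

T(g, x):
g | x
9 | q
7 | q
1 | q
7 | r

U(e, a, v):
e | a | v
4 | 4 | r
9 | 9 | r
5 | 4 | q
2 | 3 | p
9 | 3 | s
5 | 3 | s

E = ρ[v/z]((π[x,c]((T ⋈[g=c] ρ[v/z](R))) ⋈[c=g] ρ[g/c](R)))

Row counts bottom-up:
  T → 4
  R → 5
  ρ[v/z](R) → 5
  (T ⋈[g=c] ρ[v/z](R)) → 2
  π[x,c]((T ⋈[g=c] ρ[v/z](R))) → 2
  R → 5
  ρ[g/c](R) → 5
  (π[x,c]((T ⋈[g=c] ρ[v/z](R))) ⋈[c=g] ρ[g/c](R)) → 4
  ρ[v/z]((π[x,c]((T ⋈[g=c] ρ[v/z](R))) ⋈[c=g] ρ[g/c](R))) → 4

|E| = 4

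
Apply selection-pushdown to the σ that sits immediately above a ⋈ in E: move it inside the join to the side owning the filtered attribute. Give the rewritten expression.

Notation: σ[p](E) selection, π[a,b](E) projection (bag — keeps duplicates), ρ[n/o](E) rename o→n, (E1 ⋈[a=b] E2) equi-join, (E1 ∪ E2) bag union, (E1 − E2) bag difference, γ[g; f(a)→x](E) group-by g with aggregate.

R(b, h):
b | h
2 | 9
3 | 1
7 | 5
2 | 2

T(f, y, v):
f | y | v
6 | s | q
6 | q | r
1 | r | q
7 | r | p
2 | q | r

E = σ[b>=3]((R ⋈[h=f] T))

σ filters on b, owned by the left side.
E' = (σ[b>=3](R) ⋈[h=f] T)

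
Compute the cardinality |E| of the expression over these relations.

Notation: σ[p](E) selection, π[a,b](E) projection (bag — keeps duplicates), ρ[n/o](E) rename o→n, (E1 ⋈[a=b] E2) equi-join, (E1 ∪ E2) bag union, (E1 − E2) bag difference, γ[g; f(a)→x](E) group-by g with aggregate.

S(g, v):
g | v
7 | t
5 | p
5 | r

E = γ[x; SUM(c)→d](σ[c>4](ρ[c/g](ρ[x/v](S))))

Per-node cardinality:
  S → 3
  ρ[x/v](S) → 3
  ρ[c/g](ρ[x/v](S)) → 3
  σ[c>4](ρ[c/g](ρ[x/v](S))) → 3
  γ[x; SUM(c)→d](σ[c>4](ρ[c/g](ρ[x/v](S)))) → 3

|E| = 3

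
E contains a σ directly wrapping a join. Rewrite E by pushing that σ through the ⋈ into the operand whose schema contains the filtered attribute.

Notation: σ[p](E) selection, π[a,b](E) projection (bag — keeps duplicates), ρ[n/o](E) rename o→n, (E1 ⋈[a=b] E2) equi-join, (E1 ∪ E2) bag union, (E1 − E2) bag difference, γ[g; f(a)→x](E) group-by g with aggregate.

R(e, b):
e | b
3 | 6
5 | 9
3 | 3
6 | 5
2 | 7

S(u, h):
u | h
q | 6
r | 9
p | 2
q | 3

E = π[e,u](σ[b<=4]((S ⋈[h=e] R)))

σ filters on b, owned by the right side.
E' = π[e,u]((S ⋈[h=e] σ[b<=4](R)))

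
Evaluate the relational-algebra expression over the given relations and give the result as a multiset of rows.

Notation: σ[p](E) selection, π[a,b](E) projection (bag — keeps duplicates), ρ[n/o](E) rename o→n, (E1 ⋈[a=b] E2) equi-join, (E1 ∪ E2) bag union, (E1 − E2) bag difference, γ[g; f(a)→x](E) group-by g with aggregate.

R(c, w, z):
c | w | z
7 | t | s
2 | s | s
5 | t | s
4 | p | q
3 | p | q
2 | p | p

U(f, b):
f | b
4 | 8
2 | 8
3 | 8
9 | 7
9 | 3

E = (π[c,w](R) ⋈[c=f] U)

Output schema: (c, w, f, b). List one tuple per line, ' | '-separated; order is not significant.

Stepwise |·|:
  R → 6
  π[c,w](R) → 6
  U → 5
  (π[c,w](R) ⋈[c=f] U) → 4

== RESULT ==
c | w | f | b
2 | p | 2 | 8
2 | s | 2 | 8
3 | p | 3 | 8
4 | p | 4 | 8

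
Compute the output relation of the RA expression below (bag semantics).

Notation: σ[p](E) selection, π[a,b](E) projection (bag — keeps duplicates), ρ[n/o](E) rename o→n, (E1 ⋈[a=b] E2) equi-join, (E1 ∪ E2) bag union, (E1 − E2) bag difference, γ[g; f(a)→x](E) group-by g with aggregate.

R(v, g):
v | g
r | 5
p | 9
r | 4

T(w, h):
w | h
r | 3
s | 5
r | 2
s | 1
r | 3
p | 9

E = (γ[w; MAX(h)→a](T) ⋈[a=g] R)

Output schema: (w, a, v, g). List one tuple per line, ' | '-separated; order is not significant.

Stepwise |·|:
  T → 6
  γ[w; MAX(h)→a](T) → 3
  R → 3
  (γ[w; MAX(h)→a](T) ⋈[a=g] R) → 2

== RESULT ==
w | a | v | g
p | 9 | p | 9
s | 5 | r | 5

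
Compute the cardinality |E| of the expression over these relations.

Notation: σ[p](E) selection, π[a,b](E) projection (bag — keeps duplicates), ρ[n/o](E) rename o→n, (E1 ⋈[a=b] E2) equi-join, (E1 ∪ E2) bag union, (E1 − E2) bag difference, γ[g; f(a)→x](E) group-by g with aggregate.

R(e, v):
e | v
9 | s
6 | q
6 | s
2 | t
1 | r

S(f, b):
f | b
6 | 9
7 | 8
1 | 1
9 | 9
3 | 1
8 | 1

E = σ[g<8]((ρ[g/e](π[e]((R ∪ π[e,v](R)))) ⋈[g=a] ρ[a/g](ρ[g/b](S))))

Row counts bottom-up:
  R → 5
  R → 5
  π[e,v](R) → 5
  (R ∪ π[e,v](R)) → 10
  π[e]((R ∪ π[e,v](R))) → 10
  ρ[g/e](π[e]((R ∪ π[e,v](R)))) → 10
  S → 6
  ρ[g/b](S) → 6
  ρ[a/g](ρ[g/b](S)) → 6
  (ρ[g/e](π[e]((R ∪ π[e,v](R)))) ⋈[g=a] ρ[a/g](ρ[g/b](S))) → 10
  σ[g<8]((ρ[g/e](π[e]((R ∪ π[e,v](R)))) ⋈[g=a] ρ[a/g](ρ[g/b](S)))) → 6

|E| = 6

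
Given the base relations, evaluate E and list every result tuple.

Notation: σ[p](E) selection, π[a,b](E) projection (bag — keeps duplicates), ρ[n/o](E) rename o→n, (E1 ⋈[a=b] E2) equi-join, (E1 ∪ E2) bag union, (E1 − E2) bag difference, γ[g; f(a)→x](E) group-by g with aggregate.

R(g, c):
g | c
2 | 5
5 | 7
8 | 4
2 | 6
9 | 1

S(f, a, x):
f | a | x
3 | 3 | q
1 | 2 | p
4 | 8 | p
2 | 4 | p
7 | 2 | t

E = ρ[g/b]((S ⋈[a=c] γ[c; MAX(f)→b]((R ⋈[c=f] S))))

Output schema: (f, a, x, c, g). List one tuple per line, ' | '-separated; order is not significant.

Per-node cardinality:
  S → 5
  R → 5
  S → 5
  (R ⋈[c=f] S) → 3
  γ[c; MAX(f)→b]((R ⋈[c=f] S)) → 3
  (S ⋈[a=c] γ[c; MAX(f)→b]((R ⋈[c=f] S))) → 1
  ρ[g/b]((S ⋈[a=c] γ[c; MAX(f)→b]((R ⋈[c=f] S)))) → 1

== RESULT ==
f | a | x | c | g
2 | 4 | p | 4 | 4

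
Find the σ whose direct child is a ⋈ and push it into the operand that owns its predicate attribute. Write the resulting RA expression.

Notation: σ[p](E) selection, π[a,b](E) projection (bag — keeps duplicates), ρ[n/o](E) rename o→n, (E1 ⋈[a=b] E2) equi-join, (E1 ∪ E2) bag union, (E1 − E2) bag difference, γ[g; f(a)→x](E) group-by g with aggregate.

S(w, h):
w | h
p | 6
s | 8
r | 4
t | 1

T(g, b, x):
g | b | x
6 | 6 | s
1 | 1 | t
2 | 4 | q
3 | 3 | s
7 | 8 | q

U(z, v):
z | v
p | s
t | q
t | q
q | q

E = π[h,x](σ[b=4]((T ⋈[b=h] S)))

σ filters on b, owned by the left side.
E' = π[h,x]((σ[b=4](T) ⋈[b=h] S))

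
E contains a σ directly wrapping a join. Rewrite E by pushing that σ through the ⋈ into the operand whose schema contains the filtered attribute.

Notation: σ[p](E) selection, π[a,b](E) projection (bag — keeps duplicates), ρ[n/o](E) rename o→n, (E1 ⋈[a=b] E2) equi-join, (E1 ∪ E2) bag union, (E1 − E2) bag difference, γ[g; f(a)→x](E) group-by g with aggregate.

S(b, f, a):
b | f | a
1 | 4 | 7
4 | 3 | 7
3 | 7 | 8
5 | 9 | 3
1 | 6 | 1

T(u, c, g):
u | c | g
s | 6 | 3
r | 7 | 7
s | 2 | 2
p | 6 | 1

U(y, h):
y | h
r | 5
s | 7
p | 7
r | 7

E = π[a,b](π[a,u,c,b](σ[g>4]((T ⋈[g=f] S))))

σ filters on g, owned by the left side.
E' = π[a,b](π[a,u,c,b]((σ[g>4](T) ⋈[g=f] S)))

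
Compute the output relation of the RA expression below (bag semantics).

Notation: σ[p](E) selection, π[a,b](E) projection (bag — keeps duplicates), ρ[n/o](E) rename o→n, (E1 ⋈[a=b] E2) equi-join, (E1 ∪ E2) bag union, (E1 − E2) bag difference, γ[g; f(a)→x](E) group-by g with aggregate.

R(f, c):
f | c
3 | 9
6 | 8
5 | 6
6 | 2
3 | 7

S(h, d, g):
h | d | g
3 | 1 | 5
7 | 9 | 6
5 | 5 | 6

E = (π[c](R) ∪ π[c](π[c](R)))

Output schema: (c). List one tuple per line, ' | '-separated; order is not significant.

Per-node cardinality:
  R → 5
  π[c](R) → 5
  R → 5
  π[c](R) → 5
  π[c](π[c](R)) → 5
  (π[c](R) ∪ π[c](π[c](R))) → 10

== RESULT ==
c
2
2
6
6
7
7
8
8
9
9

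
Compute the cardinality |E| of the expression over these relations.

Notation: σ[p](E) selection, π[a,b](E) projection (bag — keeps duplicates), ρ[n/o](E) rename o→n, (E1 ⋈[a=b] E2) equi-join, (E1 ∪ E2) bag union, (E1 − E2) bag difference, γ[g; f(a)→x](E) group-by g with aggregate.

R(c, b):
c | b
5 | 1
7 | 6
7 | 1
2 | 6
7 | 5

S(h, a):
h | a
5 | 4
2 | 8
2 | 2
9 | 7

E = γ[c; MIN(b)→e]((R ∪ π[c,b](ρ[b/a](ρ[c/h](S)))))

Subexpression sizes:
  R → 5
  S → 4
  ρ[c/h](S) → 4
  ρ[b/a](ρ[c/h](S)) → 4
  π[c,b](ρ[b/a](ρ[c/h](S))) → 4
  (R ∪ π[c,b](ρ[b/a](ρ[c/h](S)))) → 9
  γ[c; MIN(b)→e]((R ∪ π[c,b](ρ[b/a](ρ[c/h](S))))) → 4

|E| = 4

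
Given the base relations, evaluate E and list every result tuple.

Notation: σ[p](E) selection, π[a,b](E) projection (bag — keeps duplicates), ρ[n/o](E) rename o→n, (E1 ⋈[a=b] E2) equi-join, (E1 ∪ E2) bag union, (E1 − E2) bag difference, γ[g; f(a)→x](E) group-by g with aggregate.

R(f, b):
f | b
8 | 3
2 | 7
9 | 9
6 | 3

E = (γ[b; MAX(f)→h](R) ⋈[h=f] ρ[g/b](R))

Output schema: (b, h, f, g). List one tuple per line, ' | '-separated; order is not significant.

Per-node cardinality:
  R → 4
  γ[b; MAX(f)→h](R) → 3
  R → 4
  ρ[g/b](R) → 4
  (γ[b; MAX(f)→h](R) ⋈[h=f] ρ[g/b](R)) → 3

== RESULT ==
b | h | f | g
3 | 8 | 8 | 3
7 | 2 | 2 | 7
9 | 9 | 9 | 9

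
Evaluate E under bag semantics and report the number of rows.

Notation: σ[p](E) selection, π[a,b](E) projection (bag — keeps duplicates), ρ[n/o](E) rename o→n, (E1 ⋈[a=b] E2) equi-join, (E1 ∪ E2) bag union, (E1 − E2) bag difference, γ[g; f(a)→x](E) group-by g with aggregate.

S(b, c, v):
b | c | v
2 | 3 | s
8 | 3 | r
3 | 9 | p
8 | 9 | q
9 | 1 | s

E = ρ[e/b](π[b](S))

Subexpression sizes:
  S → 5
  π[b](S) → 5
  ρ[e/b](π[b](S)) → 5

|E| = 5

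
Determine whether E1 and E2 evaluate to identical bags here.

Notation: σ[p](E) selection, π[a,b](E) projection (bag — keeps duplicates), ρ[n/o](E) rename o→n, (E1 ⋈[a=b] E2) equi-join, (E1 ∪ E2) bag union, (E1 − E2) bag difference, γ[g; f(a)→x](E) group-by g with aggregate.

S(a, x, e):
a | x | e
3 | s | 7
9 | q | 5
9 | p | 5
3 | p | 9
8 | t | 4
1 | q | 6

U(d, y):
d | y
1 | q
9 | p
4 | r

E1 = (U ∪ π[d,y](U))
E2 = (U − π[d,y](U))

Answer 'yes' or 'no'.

E1 per-node cardinality:
  U → 3
  U → 3
  π[d,y](U) → 3
  (U ∪ π[d,y](U)) → 6
E2 per-node cardinality:
  U → 3
  U → 3
  π[d,y](U) → 3
  (U − π[d,y](U)) → 0

E1 result:
d | y
1 | q
1 | q
4 | r
4 | r
9 | p
9 | p
E2 result:
d | y
(0 rows)
Witness: (4, 'r') appears 2× in E1 but 0× in E2.

no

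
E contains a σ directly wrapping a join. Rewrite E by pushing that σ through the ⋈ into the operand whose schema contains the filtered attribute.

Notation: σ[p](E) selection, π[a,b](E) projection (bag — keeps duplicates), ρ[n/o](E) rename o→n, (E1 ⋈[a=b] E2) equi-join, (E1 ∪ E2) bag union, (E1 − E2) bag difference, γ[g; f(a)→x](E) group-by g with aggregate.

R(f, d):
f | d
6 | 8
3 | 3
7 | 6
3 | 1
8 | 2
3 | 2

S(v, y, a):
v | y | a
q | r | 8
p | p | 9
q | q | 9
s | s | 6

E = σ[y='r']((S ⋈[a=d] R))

σ filters on y, owned by the left side.
E' = (σ[y='r'](S) ⋈[a=d] R)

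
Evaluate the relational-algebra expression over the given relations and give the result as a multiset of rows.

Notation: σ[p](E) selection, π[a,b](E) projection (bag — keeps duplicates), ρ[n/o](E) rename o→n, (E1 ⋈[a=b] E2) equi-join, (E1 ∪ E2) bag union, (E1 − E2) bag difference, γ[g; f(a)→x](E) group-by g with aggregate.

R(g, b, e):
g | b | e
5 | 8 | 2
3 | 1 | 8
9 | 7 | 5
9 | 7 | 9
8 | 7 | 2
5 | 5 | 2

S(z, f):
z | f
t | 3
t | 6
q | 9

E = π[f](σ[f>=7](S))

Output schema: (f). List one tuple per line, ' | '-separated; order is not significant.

Row counts bottom-up:
  S → 3
  σ[f>=7](S) → 1
  π[f](σ[f>=7](S)) → 1

== RESULT ==
f
9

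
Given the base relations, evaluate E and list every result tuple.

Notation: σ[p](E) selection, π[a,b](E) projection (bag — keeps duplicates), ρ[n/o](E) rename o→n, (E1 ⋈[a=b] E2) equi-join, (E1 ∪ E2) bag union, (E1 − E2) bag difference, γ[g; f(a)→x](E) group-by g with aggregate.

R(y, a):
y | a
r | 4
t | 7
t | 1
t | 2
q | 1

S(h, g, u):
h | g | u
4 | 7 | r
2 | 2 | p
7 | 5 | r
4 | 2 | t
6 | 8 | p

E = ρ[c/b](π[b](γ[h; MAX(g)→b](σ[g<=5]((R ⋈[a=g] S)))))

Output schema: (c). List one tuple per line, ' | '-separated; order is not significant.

Subexpression sizes:
  R → 5
  S → 5
  (R ⋈[a=g] S) → 3
  σ[g<=5]((R ⋈[a=g] S)) → 2
  γ[h; MAX(g)→b](σ[g<=5]((R ⋈[a=g] S))) → 2
  π[b](γ[h; MAX(g)→b](σ[g<=5]((R ⋈[a=g] S)))) → 2
  ρ[c/b](π[b](γ[h; MAX(g)→b](σ[g<=5]((R ⋈[a=g] S))))) → 2

== RESULT ==
c
2
2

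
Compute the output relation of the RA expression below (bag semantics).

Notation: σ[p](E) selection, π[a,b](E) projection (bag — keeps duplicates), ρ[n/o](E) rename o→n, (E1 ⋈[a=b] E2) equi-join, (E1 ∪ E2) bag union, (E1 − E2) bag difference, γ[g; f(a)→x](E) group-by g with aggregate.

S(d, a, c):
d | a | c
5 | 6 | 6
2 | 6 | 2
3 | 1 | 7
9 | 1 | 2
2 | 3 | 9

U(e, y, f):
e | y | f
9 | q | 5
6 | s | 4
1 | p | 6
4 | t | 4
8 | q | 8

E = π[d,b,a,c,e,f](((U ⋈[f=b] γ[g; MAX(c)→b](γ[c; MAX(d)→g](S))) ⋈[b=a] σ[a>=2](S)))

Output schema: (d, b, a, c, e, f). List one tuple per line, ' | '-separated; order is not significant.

Stepwise |·|:
  U → 5
  S → 5
  γ[c; MAX(d)→g](S) → 4
  γ[g; MAX(c)→b](γ[c; MAX(d)→g](S)) → 4
  (U ⋈[f=b] γ[g; MAX(c)→b](γ[c; MAX(d)→g](S))) → 1
  S → 5
  σ[a>=2](S) → 3
  ((U ⋈[f=b] γ[g; MAX(c)→b](γ[c; MAX(d)→g](S))) ⋈[b=a] σ[a>=2](S)) → 2
  π[d,b,a,c,e,f](((U ⋈[f=b] γ[g; MAX(c)→b](γ[c; MAX(d)→g](S))) ⋈[b=a] σ[a>=2](S))) → 2

== RESULT ==
d | b | a | c | e | f
2 | 6 | 6 | 2 | 1 | 6
5 | 6 | 6 | 6 | 1 | 6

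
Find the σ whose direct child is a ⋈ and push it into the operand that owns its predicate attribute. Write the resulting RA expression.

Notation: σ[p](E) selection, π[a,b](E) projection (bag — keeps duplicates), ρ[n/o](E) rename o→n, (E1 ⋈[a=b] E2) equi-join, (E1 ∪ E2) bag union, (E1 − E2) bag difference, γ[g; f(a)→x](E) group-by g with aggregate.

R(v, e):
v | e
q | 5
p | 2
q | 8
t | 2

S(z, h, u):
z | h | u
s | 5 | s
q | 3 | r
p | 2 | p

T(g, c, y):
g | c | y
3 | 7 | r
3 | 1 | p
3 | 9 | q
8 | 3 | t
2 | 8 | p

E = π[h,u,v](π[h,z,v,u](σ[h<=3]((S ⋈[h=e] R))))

σ filters on h, owned by the left side.
E' = π[h,u,v](π[h,z,v,u]((σ[h<=3](S) ⋈[h=e] R)))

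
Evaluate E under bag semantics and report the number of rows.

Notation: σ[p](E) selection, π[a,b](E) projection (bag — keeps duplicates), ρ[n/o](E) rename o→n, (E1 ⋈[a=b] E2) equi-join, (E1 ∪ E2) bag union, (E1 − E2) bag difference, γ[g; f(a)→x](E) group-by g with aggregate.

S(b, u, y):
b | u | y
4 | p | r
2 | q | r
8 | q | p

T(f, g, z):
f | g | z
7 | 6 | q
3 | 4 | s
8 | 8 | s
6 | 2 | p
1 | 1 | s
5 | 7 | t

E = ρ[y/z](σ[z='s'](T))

Subexpression sizes:
  T → 6
  σ[z='s'](T) → 3
  ρ[y/z](σ[z='s'](T)) → 3

|E| = 3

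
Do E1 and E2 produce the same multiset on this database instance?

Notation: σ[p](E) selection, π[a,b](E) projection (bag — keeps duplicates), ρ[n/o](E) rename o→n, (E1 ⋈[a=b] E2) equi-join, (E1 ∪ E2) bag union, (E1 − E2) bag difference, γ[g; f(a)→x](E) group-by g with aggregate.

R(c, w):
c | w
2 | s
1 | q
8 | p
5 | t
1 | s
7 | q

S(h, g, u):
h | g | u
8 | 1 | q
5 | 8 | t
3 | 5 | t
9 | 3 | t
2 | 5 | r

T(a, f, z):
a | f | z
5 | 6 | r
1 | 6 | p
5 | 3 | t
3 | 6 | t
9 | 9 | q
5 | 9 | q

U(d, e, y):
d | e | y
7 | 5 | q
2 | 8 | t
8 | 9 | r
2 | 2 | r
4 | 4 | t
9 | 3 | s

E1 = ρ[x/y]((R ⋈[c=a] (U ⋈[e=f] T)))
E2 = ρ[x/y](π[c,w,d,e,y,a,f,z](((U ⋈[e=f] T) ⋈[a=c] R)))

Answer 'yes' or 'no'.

E1 row counts bottom-up:
  R → 6
  U → 6
  T → 6
  (U ⋈[e=f] T) → 3
  (R ⋈[c=a] (U ⋈[e=f] T)) → 2
  ρ[x/y]((R ⋈[c=a] (U ⋈[e=f] T))) → 2
E2 row counts bottom-up:
  U → 6
  T → 6
  (U ⋈[e=f] T) → 3
  R → 6
  ((U ⋈[e=f] T) ⋈[a=c] R) → 2
  π[c,w,d,e,y,a,f,z](((U ⋈[e=f] T) ⋈[a=c] R)) → 2
  ρ[x/y](π[c,w,d,e,y,a,f,z](((U ⋈[e=f] T) ⋈[a=c] R))) → 2

E1 and E2 produce the same multiset:
c | w | d | e | x | a | f | z
5 | t | 8 | 9 | r | 5 | 9 | q
5 | t | 9 | 3 | s | 5 | 3 | t

yes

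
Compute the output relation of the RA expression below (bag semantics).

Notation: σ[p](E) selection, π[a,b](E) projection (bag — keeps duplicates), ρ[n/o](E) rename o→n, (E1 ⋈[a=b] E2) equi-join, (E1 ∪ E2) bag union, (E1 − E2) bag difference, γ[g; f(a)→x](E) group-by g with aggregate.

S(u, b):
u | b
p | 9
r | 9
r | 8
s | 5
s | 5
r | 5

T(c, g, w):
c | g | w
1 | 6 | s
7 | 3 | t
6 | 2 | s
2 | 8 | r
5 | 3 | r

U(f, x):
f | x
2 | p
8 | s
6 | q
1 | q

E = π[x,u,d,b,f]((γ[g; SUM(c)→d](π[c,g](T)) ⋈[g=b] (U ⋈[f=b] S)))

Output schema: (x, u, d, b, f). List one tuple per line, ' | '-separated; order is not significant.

Per-node cardinality:
  T → 5
  π[c,g](T) → 5
  γ[g; SUM(c)→d](π[c,g](T)) → 4
  U → 4
  S → 6
  (U ⋈[f=b] S) → 1
  (γ[g; SUM(c)→d](π[c,g](T)) ⋈[g=b] (U ⋈[f=b] S)) → 1
  π[x,u,d,b,f]((γ[g; SUM(c)→d](π[c,g](T)) ⋈[g=b] (U ⋈[f=b] S))) → 1

== RESULT ==
x | u | d | b | f
s | r | 2 | 8 | 8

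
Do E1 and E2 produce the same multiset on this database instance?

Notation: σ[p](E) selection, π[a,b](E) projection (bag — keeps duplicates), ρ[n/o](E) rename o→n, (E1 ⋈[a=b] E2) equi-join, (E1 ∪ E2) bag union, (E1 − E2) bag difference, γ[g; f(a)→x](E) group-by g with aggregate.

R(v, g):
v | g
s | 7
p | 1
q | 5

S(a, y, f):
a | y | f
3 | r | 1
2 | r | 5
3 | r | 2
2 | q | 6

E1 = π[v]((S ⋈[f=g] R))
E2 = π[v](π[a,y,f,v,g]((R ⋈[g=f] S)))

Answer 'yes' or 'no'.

E1 subexpression sizes:
  S → 4
  R → 3
  (S ⋈[f=g] R) → 2
  π[v]((S ⋈[f=g] R)) → 2
E2 subexpression sizes:
  R → 3
  S → 4
  (R ⋈[g=f] S) → 2
  π[a,y,f,v,g]((R ⋈[g=f] S)) → 2
  π[v](π[a,y,f,v,g]((R ⋈[g=f] S))) → 2

E1 and E2 produce the same multiset:
v
p
q

yes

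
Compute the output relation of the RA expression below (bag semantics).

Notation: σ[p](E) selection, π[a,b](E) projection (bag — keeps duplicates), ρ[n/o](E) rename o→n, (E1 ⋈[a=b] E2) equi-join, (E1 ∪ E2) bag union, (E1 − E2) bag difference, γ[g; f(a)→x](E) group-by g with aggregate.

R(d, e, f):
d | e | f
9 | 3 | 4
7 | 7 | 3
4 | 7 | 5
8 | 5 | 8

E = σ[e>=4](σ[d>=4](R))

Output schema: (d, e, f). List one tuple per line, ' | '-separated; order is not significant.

Per-node cardinality:
  R → 4
  σ[d>=4](R) → 4
  σ[e>=4](σ[d>=4](R)) → 3

== RESULT ==
d | e | f
4 | 7 | 5
7 | 7 | 3
8 | 5 | 8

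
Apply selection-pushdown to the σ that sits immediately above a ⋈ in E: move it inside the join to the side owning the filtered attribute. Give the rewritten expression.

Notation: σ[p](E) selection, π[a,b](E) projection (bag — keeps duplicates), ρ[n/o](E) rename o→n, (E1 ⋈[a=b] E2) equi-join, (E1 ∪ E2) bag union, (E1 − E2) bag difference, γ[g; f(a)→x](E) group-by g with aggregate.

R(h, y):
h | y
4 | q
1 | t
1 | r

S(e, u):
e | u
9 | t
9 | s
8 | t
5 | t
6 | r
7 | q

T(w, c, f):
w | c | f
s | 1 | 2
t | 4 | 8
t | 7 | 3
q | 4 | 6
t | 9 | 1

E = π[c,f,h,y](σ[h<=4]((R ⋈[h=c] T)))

σ filters on h, owned by the left side.
E' = π[c,f,h,y]((σ[h<=4](R) ⋈[h=c] T))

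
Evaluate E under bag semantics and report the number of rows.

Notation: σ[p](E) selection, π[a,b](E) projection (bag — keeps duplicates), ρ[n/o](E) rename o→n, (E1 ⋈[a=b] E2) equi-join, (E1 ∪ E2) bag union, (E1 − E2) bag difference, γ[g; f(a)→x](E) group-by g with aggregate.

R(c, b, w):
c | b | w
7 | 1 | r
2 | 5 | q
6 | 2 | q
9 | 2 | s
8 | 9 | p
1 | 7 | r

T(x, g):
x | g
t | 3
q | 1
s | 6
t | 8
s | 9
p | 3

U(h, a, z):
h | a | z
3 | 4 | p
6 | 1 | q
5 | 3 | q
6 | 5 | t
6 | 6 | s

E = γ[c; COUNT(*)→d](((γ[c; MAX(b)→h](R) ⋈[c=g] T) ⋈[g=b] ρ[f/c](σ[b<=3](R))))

Row counts bottom-up:
  R → 6
  γ[c; MAX(b)→h](R) → 6
  T → 6
  (γ[c; MAX(b)→h](R) ⋈[c=g] T) → 4
  R → 6
  σ[b<=3](R) → 3
  ρ[f/c](σ[b<=3](R)) → 3
  ((γ[c; MAX(b)→h](R) ⋈[c=g] T) ⋈[g=b] ρ[f/c](σ[b<=3](R))) → 1
  γ[c; COUNT(*)→d](((γ[c; MAX(b)→h](R) ⋈[c=g] T) ⋈[g=b] ρ[f/c](σ[b<=3](R)))) → 1

|E| = 1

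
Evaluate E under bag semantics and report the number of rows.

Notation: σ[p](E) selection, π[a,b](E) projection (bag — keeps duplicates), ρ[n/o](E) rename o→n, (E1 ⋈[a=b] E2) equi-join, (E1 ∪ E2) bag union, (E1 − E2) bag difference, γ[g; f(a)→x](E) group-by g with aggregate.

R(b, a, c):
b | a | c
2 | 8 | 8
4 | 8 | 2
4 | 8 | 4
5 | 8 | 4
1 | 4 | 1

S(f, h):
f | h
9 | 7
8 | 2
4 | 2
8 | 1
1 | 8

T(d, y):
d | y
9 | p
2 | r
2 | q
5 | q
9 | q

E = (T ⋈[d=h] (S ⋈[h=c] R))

Subexpression sizes:
  T → 5
  S → 5
  R → 5
  (S ⋈[h=c] R) → 4
  (T ⋈[d=h] (S ⋈[h=c] R)) → 4

|E| = 4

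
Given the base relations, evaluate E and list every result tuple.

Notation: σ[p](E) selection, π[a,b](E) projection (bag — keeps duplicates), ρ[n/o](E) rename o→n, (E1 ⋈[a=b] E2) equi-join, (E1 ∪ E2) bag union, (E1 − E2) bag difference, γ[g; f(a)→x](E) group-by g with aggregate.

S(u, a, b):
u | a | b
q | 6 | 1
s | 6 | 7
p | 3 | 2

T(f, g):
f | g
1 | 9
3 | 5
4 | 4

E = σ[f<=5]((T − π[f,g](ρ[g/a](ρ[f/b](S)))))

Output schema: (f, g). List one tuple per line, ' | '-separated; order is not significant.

Per-node cardinality:
  T → 3
  S → 3
  ρ[f/b](S) → 3
  ρ[g/a](ρ[f/b](S)) → 3
  π[f,g](ρ[g/a](ρ[f/b](S))) → 3
  (T − π[f,g](ρ[g/a](ρ[f/b](S)))) → 3
  σ[f<=5]((T − π[f,g](ρ[g/a](ρ[f/b](S))))) → 3

== RESULT ==
f | g
1 | 9
3 | 5
4 | 4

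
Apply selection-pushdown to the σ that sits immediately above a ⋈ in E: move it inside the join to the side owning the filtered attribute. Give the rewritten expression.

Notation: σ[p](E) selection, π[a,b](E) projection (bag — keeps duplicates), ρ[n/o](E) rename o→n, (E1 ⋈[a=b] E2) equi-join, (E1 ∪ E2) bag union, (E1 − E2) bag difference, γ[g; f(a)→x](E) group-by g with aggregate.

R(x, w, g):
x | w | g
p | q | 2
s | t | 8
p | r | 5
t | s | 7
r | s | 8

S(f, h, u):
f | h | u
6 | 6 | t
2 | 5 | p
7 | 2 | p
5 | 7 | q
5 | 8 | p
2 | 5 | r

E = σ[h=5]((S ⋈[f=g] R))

σ filters on h, owned by the left side.
E' = (σ[h=5](S) ⋈[f=g] R)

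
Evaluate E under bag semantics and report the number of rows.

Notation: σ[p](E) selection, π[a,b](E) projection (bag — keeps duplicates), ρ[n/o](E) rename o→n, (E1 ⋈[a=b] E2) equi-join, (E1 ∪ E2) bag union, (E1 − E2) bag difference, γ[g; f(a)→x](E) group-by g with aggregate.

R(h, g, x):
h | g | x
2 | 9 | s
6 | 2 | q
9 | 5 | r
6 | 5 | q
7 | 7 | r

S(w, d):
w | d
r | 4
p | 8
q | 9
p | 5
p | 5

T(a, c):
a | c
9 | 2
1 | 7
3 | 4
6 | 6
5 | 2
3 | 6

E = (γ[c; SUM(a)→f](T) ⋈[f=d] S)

Subexpression sizes:
  T → 6
  γ[c; SUM(a)→f](T) → 4
  S → 5
  (γ[c; SUM(a)→f](T) ⋈[f=d] S) → 1

|E| = 1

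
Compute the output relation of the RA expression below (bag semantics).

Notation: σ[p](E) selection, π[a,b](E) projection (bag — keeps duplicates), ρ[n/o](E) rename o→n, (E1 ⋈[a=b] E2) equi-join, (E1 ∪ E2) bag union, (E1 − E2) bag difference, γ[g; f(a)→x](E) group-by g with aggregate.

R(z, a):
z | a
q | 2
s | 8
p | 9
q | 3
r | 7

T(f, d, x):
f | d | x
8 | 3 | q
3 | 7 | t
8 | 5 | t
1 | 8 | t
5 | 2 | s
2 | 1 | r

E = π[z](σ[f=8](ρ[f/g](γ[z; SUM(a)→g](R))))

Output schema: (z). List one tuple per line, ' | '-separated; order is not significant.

Stepwise |·|:
  R → 5
  γ[z; SUM(a)→g](R) → 4
  ρ[f/g](γ[z; SUM(a)→g](R)) → 4
  σ[f=8](ρ[f/g](γ[z; SUM(a)→g](R))) → 1
  π[z](σ[f=8](ρ[f/g](γ[z; SUM(a)→g](R)))) → 1

== RESULT ==
z
s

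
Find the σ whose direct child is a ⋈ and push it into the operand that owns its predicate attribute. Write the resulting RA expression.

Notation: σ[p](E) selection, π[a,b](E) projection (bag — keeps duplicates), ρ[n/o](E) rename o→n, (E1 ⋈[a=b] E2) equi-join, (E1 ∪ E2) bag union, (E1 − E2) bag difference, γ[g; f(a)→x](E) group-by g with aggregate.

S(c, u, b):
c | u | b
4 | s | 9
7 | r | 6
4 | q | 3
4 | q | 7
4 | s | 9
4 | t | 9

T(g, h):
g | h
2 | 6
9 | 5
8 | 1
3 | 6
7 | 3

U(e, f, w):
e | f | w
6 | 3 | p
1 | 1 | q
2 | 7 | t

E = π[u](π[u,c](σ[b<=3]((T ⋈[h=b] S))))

σ filters on b, owned by the right side.
E' = π[u](π[u,c]((T ⋈[h=b] σ[b<=3](S))))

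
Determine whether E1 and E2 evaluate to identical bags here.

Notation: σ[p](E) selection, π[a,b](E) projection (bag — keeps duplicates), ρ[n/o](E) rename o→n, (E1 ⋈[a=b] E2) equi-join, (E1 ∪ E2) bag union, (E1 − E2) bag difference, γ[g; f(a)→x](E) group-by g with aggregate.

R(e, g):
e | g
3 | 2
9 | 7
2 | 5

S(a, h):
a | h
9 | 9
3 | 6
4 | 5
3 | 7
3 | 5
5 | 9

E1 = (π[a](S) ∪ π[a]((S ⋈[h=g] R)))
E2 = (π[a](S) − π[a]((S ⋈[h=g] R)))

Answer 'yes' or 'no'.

E1 row counts bottom-up:
  S → 6
  π[a](S) → 6
  S → 6
  R → 3
  (S ⋈[h=g] R) → 3
  π[a]((S ⋈[h=g] R)) → 3
  (π[a](S) ∪ π[a]((S ⋈[h=g] R))) → 9
E2 row counts bottom-up:
  S → 6
  π[a](S) → 6
  S → 6
  R → 3
  (S ⋈[h=g] R) → 3
  π[a]((S ⋈[h=g] R)) → 3
  (π[a](S) − π[a]((S ⋈[h=g] R))) → 3

E1 result:
a
3
3
3
3
3
4
4
5
9
E2 result:
a
3
5
9
Witness: (3,) appears 5× in E1 but 1× in E2.

no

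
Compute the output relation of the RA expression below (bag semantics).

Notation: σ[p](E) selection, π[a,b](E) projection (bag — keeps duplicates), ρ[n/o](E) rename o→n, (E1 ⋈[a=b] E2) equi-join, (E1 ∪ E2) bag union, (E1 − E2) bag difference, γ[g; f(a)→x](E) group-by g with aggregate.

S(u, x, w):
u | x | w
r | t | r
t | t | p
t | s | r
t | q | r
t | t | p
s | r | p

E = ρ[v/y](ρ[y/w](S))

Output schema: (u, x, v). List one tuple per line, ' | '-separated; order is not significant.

Subexpression sizes:
  S → 6
  ρ[y/w](S) → 6
  ρ[v/y](ρ[y/w](S)) → 6

== RESULT ==
u | x | v
r | t | r
s | r | p
t | q | r
t | s | r
t | t | p
t | t | p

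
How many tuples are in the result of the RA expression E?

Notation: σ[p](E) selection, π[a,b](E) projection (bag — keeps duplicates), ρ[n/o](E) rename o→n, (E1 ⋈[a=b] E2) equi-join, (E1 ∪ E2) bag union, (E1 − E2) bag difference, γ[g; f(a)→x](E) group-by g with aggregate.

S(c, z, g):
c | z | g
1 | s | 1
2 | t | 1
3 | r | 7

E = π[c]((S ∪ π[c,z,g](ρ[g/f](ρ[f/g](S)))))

Per-node cardinality:
  S → 3
  S → 3
  ρ[f/g](S) → 3
  ρ[g/f](ρ[f/g](S)) → 3
  π[c,z,g](ρ[g/f](ρ[f/g](S))) → 3
  (S ∪ π[c,z,g](ρ[g/f](ρ[f/g](S)))) → 6
  π[c]((S ∪ π[c,z,g](ρ[g/f](ρ[f/g](S))))) → 6

|E| = 6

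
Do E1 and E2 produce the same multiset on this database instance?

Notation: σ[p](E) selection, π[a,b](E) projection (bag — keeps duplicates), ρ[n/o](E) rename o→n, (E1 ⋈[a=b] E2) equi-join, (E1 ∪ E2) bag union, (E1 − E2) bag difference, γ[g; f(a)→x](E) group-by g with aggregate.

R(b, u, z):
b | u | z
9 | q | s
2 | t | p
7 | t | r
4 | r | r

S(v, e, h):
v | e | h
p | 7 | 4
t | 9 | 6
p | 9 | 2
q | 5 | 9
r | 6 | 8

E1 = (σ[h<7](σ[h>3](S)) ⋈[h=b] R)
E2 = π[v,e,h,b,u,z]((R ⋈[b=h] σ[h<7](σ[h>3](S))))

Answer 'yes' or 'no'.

E1 row counts bottom-up:
  S → 5
  σ[h>3](S) → 4
  σ[h<7](σ[h>3](S)) → 2
  R → 4
  (σ[h<7](σ[h>3](S)) ⋈[h=b] R) → 1
E2 row counts bottom-up:
  R → 4
  S → 5
  σ[h>3](S) → 4
  σ[h<7](σ[h>3](S)) → 2
  (R ⋈[b=h] σ[h<7](σ[h>3](S))) → 1
  π[v,e,h,b,u,z]((R ⋈[b=h] σ[h<7](σ[h>3](S)))) → 1

E1 and E2 produce the same multiset:
v | e | h | b | u | z
p | 7 | 4 | 4 | r | r

yes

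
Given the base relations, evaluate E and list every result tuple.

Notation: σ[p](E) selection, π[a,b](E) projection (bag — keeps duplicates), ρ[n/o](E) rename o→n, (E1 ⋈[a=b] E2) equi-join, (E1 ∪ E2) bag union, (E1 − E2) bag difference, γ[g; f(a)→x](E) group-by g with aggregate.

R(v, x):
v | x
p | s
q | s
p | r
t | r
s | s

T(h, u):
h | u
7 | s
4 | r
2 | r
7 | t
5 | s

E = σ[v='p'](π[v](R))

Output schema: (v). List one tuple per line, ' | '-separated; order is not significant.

Stepwise |·|:
  R → 5
  π[v](R) → 5
  σ[v='p'](π[v](R)) → 2

== RESULT ==
v
p
p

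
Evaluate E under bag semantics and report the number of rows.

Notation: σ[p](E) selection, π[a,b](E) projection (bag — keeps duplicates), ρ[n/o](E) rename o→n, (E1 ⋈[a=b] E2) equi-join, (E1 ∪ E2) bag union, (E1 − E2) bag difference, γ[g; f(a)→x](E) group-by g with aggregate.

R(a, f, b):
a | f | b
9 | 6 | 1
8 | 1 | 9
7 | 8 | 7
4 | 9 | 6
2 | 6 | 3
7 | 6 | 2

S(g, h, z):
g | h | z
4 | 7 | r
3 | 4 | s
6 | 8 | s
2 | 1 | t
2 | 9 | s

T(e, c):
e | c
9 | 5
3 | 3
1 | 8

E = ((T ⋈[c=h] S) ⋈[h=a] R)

Stepwise |·|:
  T → 3
  S → 5
  (T ⋈[c=h] S) → 1
  R → 6
  ((T ⋈[c=h] S) ⋈[h=a] R) → 1

|E| = 1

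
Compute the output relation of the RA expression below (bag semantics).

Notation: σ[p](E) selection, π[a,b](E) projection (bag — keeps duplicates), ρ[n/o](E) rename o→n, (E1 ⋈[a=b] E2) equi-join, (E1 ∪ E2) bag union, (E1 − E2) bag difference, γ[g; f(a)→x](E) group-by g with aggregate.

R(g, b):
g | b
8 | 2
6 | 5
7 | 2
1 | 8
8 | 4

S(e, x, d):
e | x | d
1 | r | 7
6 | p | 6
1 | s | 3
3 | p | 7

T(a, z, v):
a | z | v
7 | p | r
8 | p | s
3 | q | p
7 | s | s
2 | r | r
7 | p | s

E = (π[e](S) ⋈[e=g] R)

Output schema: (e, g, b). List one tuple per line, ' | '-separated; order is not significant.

Per-node cardinality:
  S → 4
  π[e](S) → 4
  R → 5
  (π[e](S) ⋈[e=g] R) → 3

== RESULT ==
e | g | b
1 | 1 | 8
1 | 1 | 8
6 | 6 | 5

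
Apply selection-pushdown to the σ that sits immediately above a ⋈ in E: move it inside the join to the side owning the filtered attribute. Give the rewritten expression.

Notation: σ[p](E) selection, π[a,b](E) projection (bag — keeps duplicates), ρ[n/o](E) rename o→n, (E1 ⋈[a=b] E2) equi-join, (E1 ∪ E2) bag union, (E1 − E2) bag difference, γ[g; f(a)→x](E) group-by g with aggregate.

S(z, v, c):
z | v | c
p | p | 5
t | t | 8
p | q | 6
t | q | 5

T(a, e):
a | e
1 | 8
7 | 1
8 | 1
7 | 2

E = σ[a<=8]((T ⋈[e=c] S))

σ filters on a, owned by the left side.
E' = (σ[a<=8](T) ⋈[e=c] S)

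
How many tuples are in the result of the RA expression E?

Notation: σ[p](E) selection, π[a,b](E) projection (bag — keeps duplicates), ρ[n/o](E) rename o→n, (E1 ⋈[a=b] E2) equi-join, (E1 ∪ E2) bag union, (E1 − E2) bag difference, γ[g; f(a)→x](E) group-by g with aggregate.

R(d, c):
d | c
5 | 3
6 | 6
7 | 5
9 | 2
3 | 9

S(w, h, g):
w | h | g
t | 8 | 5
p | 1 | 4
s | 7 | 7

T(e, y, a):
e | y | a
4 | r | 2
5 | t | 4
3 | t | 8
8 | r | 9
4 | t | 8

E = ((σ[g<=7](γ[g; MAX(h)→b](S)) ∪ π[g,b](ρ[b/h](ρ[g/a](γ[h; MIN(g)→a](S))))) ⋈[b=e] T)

Stepwise |·|:
  S → 3
  γ[g; MAX(h)→b](S) → 3
  σ[g<=7](γ[g; MAX(h)→b](S)) → 3
  S → 3
  γ[h; MIN(g)→a](S) → 3
  ρ[g/a](γ[h; MIN(g)→a](S)) → 3
  ρ[b/h](ρ[g/a](γ[h; MIN(g)→a](S))) → 3
  π[g,b](ρ[b/h](ρ[g/a](γ[h; MIN(g)→a](S)))) → 3
  (σ[g<=7](γ[g; MAX(h)→b](S)) ∪ π[g,b](ρ[b/h](ρ[g/a](γ[h; MIN(g)→a](S))))) → 6
  T → 5
  ((σ[g<=7](γ[g; MAX(h)→b](S)) ∪ π[g,b](ρ[b/h](ρ[g/a](γ[h; MIN(g)→a](S))))) ⋈[b=e] T) → 2

|E| = 2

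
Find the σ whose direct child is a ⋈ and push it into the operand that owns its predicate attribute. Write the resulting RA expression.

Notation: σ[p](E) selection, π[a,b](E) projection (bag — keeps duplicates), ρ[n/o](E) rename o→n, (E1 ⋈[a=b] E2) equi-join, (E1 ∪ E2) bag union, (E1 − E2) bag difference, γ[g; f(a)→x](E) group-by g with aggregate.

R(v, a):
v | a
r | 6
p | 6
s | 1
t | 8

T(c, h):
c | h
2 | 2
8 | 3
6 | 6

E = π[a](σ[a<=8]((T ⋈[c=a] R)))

σ filters on a, owned by the right side.
E' = π[a]((T ⋈[c=a] σ[a<=8](R)))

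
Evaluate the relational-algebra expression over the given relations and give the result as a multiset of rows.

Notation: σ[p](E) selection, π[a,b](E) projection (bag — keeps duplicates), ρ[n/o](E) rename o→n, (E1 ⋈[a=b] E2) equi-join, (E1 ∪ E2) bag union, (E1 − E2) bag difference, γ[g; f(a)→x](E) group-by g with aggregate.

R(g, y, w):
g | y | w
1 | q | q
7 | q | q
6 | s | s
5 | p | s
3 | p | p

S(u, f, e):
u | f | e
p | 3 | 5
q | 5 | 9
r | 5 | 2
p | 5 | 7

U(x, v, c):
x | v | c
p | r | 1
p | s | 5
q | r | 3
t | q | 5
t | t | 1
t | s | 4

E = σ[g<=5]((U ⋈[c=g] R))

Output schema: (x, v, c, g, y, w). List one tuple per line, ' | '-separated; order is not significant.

Subexpression sizes:
  U → 6
  R → 5
  (U ⋈[c=g] R) → 5
  σ[g<=5]((U ⋈[c=g] R)) → 5

== RESULT ==
x | v | c | g | y | w
p | r | 1 | 1 | q | q
p | s | 5 | 5 | p | s
q | r | 3 | 3 | p | p
t | q | 5 | 5 | p | s
t | t | 1 | 1 | q | q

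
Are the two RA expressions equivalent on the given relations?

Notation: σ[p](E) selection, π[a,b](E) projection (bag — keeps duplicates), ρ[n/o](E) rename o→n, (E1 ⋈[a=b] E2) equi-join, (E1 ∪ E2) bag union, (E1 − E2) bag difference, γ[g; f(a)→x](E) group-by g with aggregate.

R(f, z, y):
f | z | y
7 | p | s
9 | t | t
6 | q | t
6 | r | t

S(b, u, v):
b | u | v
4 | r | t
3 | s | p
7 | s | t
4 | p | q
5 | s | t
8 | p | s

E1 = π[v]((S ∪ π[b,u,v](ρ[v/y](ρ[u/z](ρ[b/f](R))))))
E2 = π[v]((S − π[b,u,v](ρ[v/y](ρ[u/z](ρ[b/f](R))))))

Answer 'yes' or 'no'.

E1 stepwise |·|:
  S → 6
  R → 4
  ρ[b/f](R) → 4
  ρ[u/z](ρ[b/f](R)) → 4
  ρ[v/y](ρ[u/z](ρ[b/f](R))) → 4
  π[b,u,v](ρ[v/y](ρ[u/z](ρ[b/f](R)))) → 4
  (S ∪ π[b,u,v](ρ[v/y](ρ[u/z](ρ[b/f](R))))) → 10
  π[v]((S ∪ π[b,u,v](ρ[v/y](ρ[u/z](ρ[b/f](R)))))) → 10
E2 stepwise |·|:
  S → 6
  R → 4
  ρ[b/f](R) → 4
  ρ[u/z](ρ[b/f](R)) → 4
  ρ[v/y](ρ[u/z](ρ[b/f](R))) → 4
  π[b,u,v](ρ[v/y](ρ[u/z](ρ[b/f](R)))) → 4
  (S − π[b,u,v](ρ[v/y](ρ[u/z](ρ[b/f](R))))) → 6
  π[v]((S − π[b,u,v](ρ[v/y](ρ[u/z](ρ[b/f](R)))))) → 6

E1 result:
v
p
q
s
s
t
t
t
t
t
t
E2 result:
v
p
q
s
t
t
t
Witness: ('s',) appears 2× in E1 but 1× in E2.

no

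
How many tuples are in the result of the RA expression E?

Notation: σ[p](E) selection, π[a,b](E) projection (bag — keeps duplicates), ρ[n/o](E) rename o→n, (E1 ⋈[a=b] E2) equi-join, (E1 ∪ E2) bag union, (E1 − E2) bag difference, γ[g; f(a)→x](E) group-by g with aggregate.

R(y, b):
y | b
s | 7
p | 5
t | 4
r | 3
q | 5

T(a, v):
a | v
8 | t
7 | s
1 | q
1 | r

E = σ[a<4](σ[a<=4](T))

Row counts bottom-up:
  T → 4
  σ[a<=4](T) → 2
  σ[a<4](σ[a<=4](T)) → 2

|E| = 2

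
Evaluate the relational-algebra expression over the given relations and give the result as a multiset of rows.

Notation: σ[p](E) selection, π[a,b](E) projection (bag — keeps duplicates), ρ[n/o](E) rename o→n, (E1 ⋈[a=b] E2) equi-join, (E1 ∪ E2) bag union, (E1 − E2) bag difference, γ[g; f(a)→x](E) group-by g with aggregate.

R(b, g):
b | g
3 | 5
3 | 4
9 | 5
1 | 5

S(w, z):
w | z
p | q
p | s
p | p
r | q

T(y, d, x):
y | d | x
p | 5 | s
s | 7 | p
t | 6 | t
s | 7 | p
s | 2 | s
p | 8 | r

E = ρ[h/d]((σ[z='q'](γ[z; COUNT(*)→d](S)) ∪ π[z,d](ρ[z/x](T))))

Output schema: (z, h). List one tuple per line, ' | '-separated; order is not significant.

Row counts bottom-up:
  S → 4
  γ[z; COUNT(*)→d](S) → 3
  σ[z='q'](γ[z; COUNT(*)→d](S)) → 1
  T → 6
  ρ[z/x](T) → 6
  π[z,d](ρ[z/x](T)) → 6
  (σ[z='q'](γ[z; COUNT(*)→d](S)) ∪ π[z,d](ρ[z/x](T))) → 7
  ρ[h/d]((σ[z='q'](γ[z; COUNT(*)→d](S)) ∪ π[z,d](ρ[z/x](T)))) → 7

== RESULT ==
z | h
p | 7
p | 7
q | 2
r | 8
s | 2
s | 5
t | 6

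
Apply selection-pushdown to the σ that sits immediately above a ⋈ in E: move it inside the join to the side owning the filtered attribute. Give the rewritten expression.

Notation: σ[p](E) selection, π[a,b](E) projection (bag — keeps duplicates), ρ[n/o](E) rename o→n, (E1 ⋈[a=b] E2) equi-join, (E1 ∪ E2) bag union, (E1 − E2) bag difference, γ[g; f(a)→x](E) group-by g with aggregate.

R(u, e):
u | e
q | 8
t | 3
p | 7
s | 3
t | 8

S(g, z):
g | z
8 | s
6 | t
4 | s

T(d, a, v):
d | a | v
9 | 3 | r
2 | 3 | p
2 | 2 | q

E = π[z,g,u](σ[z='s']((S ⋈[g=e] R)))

σ filters on z, owned by the left side.
E' = π[z,g,u]((σ[z='s'](S) ⋈[g=e] R))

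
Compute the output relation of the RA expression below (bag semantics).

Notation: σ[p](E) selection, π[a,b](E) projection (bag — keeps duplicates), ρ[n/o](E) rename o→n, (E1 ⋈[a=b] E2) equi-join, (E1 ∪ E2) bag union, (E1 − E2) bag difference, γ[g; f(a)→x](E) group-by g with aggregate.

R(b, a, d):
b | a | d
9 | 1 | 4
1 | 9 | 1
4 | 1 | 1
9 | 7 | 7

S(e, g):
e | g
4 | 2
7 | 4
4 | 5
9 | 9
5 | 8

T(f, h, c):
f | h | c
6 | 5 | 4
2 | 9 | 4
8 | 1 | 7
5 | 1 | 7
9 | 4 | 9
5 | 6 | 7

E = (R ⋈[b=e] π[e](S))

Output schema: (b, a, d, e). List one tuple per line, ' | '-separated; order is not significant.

Stepwise |·|:
  R → 4
  S → 5
  π[e](S) → 5
  (R ⋈[b=e] π[e](S)) → 4

== RESULT ==
b | a | d | e
4 | 1 | 1 | 4
4 | 1 | 1 | 4
9 | 1 | 4 | 9
9 | 7 | 7 | 9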